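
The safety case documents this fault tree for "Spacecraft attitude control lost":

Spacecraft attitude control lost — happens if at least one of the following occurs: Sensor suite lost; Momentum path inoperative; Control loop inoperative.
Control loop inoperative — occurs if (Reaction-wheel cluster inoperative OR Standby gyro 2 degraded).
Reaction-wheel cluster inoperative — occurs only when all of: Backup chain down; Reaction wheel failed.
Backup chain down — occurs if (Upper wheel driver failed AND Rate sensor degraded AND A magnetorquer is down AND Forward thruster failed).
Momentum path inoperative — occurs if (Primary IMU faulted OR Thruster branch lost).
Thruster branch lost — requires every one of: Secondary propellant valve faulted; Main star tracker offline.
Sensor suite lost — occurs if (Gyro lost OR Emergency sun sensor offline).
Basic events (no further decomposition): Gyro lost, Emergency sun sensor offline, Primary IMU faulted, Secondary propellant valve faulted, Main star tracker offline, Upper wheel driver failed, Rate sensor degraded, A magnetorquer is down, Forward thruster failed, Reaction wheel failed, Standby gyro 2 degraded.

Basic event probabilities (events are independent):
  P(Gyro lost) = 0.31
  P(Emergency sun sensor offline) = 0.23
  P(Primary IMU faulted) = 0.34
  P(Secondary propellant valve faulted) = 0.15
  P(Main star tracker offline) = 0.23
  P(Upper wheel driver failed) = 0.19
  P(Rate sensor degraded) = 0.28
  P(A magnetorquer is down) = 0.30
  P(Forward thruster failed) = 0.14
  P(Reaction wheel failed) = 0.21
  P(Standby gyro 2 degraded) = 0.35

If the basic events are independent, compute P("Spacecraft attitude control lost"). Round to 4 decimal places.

0.7800

P(Sensor suite lost) [OR] = 1 − (1−0.31) × (1−0.23) = 0.468700
P(Thruster branch lost) [AND] = 0.15 × 0.23 = 0.034500
P(Momentum path inoperative) [OR] = 1 − (1−0.34) × (1−0.034500) = 0.362770
P(Backup chain down) [AND] = 0.19 × 0.28 × 0.30 × 0.14 = 0.002234
P(Reaction-wheel cluster inoperative) [AND] = 0.002234 × 0.21 = 0.000469
P(Control loop inoperative) [OR] = 1 − (1−0.000469) × (1−0.35) = 0.350305
P(Spacecraft attitude control lost) [OR] = 1 − (1−0.468700) × (1−0.362770) × (1−0.350305) = 0.780039
Rounded to 4 decimal places: P(Spacecraft attitude control lost) ≈ 0.7800.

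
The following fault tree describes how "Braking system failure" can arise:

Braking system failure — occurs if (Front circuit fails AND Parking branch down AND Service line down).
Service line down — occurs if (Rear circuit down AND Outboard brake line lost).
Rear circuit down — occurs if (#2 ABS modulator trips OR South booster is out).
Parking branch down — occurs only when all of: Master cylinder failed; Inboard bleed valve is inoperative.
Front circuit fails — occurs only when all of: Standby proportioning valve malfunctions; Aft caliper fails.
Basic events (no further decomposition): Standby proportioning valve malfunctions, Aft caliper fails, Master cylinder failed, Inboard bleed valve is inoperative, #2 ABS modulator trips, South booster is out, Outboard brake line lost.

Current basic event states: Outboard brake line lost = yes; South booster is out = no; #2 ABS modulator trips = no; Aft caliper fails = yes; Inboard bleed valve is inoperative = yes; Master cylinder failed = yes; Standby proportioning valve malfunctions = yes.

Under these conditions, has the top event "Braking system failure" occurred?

No

Front circuit fails [AND]: Standby proportioning valve malfunctions=occurs, Aft caliper fails=occurs → all inputs occur → occurs.
Parking branch down [AND]: Master cylinder failed=occurs, Inboard bleed valve is inoperative=occurs → all inputs occur → occurs.
Rear circuit down [OR]: #2 ABS modulator trips=not, South booster is out=not → no input occurs → does not occur.
Service line down [AND]: Rear circuit down=not, Outboard brake line lost=occurs → not all inputs occur → does not occur.
Braking system failure [AND]: Front circuit fails=occurs, Parking branch down=occurs, Service line down=not → not all inputs occur → does not occur.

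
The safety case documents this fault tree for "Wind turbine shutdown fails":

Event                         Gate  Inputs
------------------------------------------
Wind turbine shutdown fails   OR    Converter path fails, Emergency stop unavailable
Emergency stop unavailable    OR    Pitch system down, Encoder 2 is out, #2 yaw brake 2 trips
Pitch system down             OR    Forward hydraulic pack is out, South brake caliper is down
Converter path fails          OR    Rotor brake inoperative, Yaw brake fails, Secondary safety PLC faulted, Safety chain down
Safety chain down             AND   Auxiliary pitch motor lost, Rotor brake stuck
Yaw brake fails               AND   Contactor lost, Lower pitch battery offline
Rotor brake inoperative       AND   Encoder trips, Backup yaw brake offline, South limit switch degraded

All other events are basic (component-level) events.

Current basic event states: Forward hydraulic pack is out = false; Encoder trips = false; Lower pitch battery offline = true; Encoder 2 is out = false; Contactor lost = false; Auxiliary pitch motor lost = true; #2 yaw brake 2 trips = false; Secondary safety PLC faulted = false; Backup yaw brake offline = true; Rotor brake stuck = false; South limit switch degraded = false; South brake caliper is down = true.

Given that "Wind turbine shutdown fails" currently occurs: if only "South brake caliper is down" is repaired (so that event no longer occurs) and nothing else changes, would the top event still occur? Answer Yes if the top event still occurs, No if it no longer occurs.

No

Counterfactual: set "South brake caliper is down" to not occurred.
Rotor brake inoperative [AND]: Encoder trips=not, Backup yaw brake offline=occurs, South limit switch degraded=not → not all inputs occur → does not occur.
Yaw brake fails [AND]: Contactor lost=not, Lower pitch battery offline=occurs → not all inputs occur → does not occur.
Safety chain down [AND]: Auxiliary pitch motor lost=occurs, Rotor brake stuck=not → not all inputs occur → does not occur.
Converter path fails [OR]: Rotor brake inoperative=not, Yaw brake fails=not, Secondary safety PLC faulted=not, Safety chain down=not → no input occurs → does not occur.
Pitch system down [OR]: Forward hydraulic pack is out=not, South brake caliper is down=not → no input occurs → does not occur.
Emergency stop unavailable [OR]: Pitch system down=not, Encoder 2 is out=not, #2 yaw brake 2 trips=not → no input occurs → does not occur.
Wind turbine shutdown fails [OR]: Converter path fails=not, Emergency stop unavailable=not → no input occurs → does not occur.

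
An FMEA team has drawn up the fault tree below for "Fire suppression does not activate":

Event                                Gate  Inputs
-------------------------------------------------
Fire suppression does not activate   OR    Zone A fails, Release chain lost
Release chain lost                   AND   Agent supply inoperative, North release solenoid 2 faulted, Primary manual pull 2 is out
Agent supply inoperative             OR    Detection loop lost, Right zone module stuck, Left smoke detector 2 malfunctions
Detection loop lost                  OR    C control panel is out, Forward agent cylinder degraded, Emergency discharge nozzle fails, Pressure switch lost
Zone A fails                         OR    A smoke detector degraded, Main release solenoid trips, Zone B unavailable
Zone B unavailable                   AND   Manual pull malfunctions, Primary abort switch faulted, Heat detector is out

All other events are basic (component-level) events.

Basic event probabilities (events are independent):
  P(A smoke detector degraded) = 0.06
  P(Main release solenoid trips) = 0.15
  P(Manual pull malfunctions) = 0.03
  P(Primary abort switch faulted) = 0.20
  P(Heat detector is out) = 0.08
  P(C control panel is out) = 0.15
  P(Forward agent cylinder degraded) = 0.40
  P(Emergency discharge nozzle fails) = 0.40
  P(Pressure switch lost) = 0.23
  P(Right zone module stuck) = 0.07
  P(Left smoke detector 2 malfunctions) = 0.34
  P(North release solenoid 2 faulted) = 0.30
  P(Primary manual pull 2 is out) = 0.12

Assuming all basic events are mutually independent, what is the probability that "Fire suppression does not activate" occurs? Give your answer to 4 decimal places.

P(Zone B unavailable) [AND] = 0.03 × 0.20 × 0.08 = 0.000480
P(Zone A fails) [OR] = 1 − (1−0.06) × (1−0.15) × (1−0.000480) = 0.201384
P(Detection loop lost) [OR] = 1 − (1−0.15) × (1−0.40) × (1−0.40) × (1−0.23) = 0.764380
P(Agent supply inoperative) [OR] = 1 − (1−0.764380) × (1−0.07) × (1−0.34) = 0.855376
P(Release chain lost) [AND] = 0.855376 × 0.30 × 0.12 = 0.030794
P(Fire suppression does not activate) [OR] = 1 − (1−0.201384) × (1−0.030794) = 0.225977
Rounded to 4 decimal places: P(Fire suppression does not activate) ≈ 0.2260.

0.2260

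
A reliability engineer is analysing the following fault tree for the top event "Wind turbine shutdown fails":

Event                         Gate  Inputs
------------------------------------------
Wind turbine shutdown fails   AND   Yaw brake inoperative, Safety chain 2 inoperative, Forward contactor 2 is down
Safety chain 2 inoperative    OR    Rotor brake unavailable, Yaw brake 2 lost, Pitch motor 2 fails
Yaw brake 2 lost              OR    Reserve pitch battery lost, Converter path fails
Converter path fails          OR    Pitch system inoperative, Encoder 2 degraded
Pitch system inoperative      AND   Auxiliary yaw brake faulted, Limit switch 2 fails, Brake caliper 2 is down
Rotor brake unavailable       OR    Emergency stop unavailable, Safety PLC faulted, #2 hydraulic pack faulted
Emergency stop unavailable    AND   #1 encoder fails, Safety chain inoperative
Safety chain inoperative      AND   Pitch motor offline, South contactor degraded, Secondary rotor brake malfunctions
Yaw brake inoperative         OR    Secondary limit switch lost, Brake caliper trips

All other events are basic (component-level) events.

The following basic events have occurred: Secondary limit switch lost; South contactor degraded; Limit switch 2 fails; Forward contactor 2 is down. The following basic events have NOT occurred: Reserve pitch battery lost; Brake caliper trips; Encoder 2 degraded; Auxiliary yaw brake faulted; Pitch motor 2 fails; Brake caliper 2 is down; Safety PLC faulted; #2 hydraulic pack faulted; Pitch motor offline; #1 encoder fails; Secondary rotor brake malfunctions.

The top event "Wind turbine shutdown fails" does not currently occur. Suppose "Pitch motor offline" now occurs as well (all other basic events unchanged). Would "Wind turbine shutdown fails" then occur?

Counterfactual: set "Pitch motor offline" to occurred.
Yaw brake inoperative [OR]: Secondary limit switch lost=occurs, Brake caliper trips=not → at least one input occurs → occurs.
Safety chain inoperative [AND]: Pitch motor offline=occurs, South contactor degraded=occurs, Secondary rotor brake malfunctions=not → not all inputs occur → does not occur.
Emergency stop unavailable [AND]: #1 encoder fails=not, Safety chain inoperative=not → not all inputs occur → does not occur.
Rotor brake unavailable [OR]: Emergency stop unavailable=not, Safety PLC faulted=not, #2 hydraulic pack faulted=not → no input occurs → does not occur.
Pitch system inoperative [AND]: Auxiliary yaw brake faulted=not, Limit switch 2 fails=occurs, Brake caliper 2 is down=not → not all inputs occur → does not occur.
Converter path fails [OR]: Pitch system inoperative=not, Encoder 2 degraded=not → no input occurs → does not occur.
Yaw brake 2 lost [OR]: Reserve pitch battery lost=not, Converter path fails=not → no input occurs → does not occur.
Safety chain 2 inoperative [OR]: Rotor brake unavailable=not, Yaw brake 2 lost=not, Pitch motor 2 fails=not → no input occurs → does not occur.
Wind turbine shutdown fails [AND]: Yaw brake inoperative=occurs, Safety chain 2 inoperative=not, Forward contactor 2 is down=occurs → not all inputs occur → does not occur.

No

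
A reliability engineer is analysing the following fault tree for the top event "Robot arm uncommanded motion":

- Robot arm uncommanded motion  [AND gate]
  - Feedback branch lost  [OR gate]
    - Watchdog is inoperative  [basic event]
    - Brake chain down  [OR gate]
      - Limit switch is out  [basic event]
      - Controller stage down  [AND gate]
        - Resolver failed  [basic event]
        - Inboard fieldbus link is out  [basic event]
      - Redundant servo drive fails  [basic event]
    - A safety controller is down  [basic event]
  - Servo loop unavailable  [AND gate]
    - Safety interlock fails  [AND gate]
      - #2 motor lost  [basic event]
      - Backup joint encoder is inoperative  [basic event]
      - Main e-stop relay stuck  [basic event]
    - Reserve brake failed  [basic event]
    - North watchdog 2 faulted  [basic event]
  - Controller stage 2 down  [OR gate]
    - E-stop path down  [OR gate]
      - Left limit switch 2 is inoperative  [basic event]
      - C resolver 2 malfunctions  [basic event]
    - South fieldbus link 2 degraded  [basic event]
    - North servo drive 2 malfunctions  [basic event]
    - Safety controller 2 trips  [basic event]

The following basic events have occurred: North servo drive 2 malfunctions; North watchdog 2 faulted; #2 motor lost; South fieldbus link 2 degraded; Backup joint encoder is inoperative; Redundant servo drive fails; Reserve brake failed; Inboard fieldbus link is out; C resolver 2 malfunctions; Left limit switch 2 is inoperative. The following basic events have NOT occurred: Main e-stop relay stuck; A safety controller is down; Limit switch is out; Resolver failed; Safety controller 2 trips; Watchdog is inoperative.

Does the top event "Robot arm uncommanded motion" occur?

No

Controller stage down [AND]: Resolver failed=not, Inboard fieldbus link is out=occurs → not all inputs occur → does not occur.
Brake chain down [OR]: Limit switch is out=not, Controller stage down=not, Redundant servo drive fails=occurs → at least one input occurs → occurs.
Feedback branch lost [OR]: Watchdog is inoperative=not, Brake chain down=occurs, A safety controller is down=not → at least one input occurs → occurs.
Safety interlock fails [AND]: #2 motor lost=occurs, Backup joint encoder is inoperative=occurs, Main e-stop relay stuck=not → not all inputs occur → does not occur.
Servo loop unavailable [AND]: Safety interlock fails=not, Reserve brake failed=occurs, North watchdog 2 faulted=occurs → not all inputs occur → does not occur.
E-stop path down [OR]: Left limit switch 2 is inoperative=occurs, C resolver 2 malfunctions=occurs → at least one input occurs → occurs.
Controller stage 2 down [OR]: E-stop path down=occurs, South fieldbus link 2 degraded=occurs, North servo drive 2 malfunctions=occurs, Safety controller 2 trips=not → at least one input occurs → occurs.
Robot arm uncommanded motion [AND]: Feedback branch lost=occurs, Servo loop unavailable=not, Controller stage 2 down=occurs → not all inputs occur → does not occur.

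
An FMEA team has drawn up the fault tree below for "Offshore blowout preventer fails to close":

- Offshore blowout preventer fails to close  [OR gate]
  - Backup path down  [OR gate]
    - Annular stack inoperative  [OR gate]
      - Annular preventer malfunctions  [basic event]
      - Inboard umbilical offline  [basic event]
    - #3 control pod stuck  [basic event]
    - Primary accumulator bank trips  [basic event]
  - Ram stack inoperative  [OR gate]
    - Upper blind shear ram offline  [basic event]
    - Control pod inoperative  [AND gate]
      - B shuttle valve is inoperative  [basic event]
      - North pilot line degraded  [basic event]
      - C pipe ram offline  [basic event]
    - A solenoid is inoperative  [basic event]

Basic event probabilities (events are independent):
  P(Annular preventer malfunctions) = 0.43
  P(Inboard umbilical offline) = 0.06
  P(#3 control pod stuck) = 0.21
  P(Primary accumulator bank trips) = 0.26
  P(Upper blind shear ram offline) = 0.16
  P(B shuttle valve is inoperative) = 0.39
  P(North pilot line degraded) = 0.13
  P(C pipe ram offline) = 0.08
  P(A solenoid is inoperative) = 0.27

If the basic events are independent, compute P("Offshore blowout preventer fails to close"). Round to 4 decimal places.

P(Annular stack inoperative) [OR] = 1 − (1−0.43) × (1−0.06) = 0.464200
P(Backup path down) [OR] = 1 − (1−0.464200) × (1−0.21) × (1−0.26) = 0.686771
P(Control pod inoperative) [AND] = 0.39 × 0.13 × 0.08 = 0.004056
P(Ram stack inoperative) [OR] = 1 − (1−0.16) × (1−0.004056) × (1−0.27) = 0.389287
P(Offshore blowout preventer fails to close) [OR] = 1 − (1−0.686771) × (1−0.389287) = 0.808707
Rounded to 4 decimal places: P(Offshore blowout preventer fails to close) ≈ 0.8087.

0.8087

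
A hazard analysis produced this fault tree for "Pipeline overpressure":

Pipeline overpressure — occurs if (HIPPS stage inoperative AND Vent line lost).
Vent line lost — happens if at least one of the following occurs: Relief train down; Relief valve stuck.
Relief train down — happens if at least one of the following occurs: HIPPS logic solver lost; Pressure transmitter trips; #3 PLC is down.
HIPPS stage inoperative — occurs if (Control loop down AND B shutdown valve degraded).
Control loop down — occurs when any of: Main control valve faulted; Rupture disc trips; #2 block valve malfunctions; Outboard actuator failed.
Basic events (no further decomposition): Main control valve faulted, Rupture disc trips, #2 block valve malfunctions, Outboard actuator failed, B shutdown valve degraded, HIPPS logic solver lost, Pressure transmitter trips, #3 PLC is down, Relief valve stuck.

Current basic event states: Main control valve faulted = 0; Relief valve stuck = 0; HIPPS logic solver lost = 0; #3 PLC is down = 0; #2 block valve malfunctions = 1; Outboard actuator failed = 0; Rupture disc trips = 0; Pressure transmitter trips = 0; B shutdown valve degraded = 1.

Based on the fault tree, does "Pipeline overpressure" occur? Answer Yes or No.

No

Control loop down [OR]: Main control valve faulted=not, Rupture disc trips=not, #2 block valve malfunctions=occurs, Outboard actuator failed=not → at least one input occurs → occurs.
HIPPS stage inoperative [AND]: Control loop down=occurs, B shutdown valve degraded=occurs → all inputs occur → occurs.
Relief train down [OR]: HIPPS logic solver lost=not, Pressure transmitter trips=not, #3 PLC is down=not → no input occurs → does not occur.
Vent line lost [OR]: Relief train down=not, Relief valve stuck=not → no input occurs → does not occur.
Pipeline overpressure [AND]: HIPPS stage inoperative=occurs, Vent line lost=not → not all inputs occur → does not occur.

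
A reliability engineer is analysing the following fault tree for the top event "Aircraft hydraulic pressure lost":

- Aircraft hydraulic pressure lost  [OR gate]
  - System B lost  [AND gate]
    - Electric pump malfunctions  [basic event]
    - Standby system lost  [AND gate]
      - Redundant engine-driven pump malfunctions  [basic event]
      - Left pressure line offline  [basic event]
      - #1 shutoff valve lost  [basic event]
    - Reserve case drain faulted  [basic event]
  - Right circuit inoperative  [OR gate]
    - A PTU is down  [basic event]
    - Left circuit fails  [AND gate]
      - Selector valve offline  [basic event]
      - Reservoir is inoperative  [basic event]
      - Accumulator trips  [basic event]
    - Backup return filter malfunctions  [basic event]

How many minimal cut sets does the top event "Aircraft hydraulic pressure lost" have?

4

Standby system lost [AND]: one cut set from each child combined → 1 × 1 × 1 = 1 cut set(s).
System B lost [AND]: one cut set from each child combined → 1 × 1 × 1 = 1 cut set(s).
Left circuit fails [AND]: one cut set from each child combined → 1 × 1 × 1 = 1 cut set(s).
Right circuit inoperative [OR]: union of children's cut sets → 3 cut set(s).
Aircraft hydraulic pressure lost [OR]: union of children's cut sets → 4 cut set(s).
Minimal cut sets: {#1 shutoff valve lost, Electric pump malfunctions, Left pressure line offline, Redundant engine-driven pump malfunctions, Reserve case drain faulted}; {A PTU is down}; {Accumulator trips, Reservoir is inoperative, Selector valve offline}; {Backup return filter malfunctions}.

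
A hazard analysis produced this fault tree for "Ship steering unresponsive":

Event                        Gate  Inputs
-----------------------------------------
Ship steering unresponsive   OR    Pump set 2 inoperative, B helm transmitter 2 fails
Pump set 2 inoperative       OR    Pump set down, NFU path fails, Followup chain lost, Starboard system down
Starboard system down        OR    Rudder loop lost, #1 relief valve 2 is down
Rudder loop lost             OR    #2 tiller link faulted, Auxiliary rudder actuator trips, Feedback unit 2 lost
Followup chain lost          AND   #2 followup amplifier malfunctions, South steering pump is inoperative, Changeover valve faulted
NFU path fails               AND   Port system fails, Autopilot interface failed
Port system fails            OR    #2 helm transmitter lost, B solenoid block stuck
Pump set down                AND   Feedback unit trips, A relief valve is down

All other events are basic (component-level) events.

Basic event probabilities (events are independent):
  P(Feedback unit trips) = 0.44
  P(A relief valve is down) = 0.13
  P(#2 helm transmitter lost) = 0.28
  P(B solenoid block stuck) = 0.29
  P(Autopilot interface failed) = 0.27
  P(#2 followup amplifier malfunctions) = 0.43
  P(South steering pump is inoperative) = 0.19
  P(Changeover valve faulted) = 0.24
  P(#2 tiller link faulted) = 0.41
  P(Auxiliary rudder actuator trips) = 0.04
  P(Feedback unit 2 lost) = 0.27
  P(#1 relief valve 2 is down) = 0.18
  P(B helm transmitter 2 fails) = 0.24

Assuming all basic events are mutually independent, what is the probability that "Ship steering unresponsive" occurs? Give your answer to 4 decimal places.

P(Pump set down) [AND] = 0.44 × 0.13 = 0.057200
P(Port system fails) [OR] = 1 − (1−0.28) × (1−0.29) = 0.488800
P(NFU path fails) [AND] = 0.488800 × 0.27 = 0.131976
P(Followup chain lost) [AND] = 0.43 × 0.19 × 0.24 = 0.019608
P(Rudder loop lost) [OR] = 1 − (1−0.41) × (1−0.04) × (1−0.27) = 0.586528
P(Starboard system down) [OR] = 1 − (1−0.586528) × (1−0.18) = 0.660953
P(Pump set 2 inoperative) [OR] = 1 − (1−0.057200) × (1−0.131976) × (1−0.019608) × (1−0.660953) = 0.727974
P(Ship steering unresponsive) [OR] = 1 − (1−0.727974) × (1−0.24) = 0.793260
Rounded to 4 decimal places: P(Ship steering unresponsive) ≈ 0.7933.

0.7933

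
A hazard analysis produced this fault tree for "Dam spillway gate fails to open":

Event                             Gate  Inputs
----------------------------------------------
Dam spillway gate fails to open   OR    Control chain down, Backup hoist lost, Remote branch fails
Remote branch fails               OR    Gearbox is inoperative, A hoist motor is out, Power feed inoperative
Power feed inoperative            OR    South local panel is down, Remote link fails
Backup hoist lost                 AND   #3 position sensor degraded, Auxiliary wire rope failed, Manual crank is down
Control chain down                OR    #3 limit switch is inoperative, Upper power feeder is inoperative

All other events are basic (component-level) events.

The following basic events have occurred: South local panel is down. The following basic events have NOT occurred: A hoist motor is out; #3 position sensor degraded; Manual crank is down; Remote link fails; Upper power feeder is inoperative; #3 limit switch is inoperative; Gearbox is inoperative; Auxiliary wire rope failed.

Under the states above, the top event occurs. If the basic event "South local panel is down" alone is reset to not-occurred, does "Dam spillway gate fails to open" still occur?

No

Counterfactual: set "South local panel is down" to not occurred.
Control chain down [OR]: #3 limit switch is inoperative=not, Upper power feeder is inoperative=not → no input occurs → does not occur.
Backup hoist lost [AND]: #3 position sensor degraded=not, Auxiliary wire rope failed=not, Manual crank is down=not → not all inputs occur → does not occur.
Power feed inoperative [OR]: South local panel is down=not, Remote link fails=not → no input occurs → does not occur.
Remote branch fails [OR]: Gearbox is inoperative=not, A hoist motor is out=not, Power feed inoperative=not → no input occurs → does not occur.
Dam spillway gate fails to open [OR]: Control chain down=not, Backup hoist lost=not, Remote branch fails=not → no input occurs → does not occur.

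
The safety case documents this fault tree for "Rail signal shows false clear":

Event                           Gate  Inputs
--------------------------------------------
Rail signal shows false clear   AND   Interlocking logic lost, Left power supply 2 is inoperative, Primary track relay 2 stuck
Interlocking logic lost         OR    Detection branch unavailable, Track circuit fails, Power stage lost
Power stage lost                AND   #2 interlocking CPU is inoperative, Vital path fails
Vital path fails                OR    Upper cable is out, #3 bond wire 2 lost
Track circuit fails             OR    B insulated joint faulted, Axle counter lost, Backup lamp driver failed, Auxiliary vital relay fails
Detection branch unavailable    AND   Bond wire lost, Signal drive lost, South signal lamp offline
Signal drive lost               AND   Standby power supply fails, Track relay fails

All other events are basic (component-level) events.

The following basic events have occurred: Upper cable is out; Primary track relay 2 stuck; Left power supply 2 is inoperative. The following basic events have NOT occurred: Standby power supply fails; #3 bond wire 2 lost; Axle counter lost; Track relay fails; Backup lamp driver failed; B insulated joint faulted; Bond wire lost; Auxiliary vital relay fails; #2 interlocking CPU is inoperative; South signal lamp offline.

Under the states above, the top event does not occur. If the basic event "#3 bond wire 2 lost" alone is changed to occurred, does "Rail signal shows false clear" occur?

No

Counterfactual: set "#3 bond wire 2 lost" to occurred.
Signal drive lost [AND]: Standby power supply fails=not, Track relay fails=not → not all inputs occur → does not occur.
Detection branch unavailable [AND]: Bond wire lost=not, Signal drive lost=not, South signal lamp offline=not → not all inputs occur → does not occur.
Track circuit fails [OR]: B insulated joint faulted=not, Axle counter lost=not, Backup lamp driver failed=not, Auxiliary vital relay fails=not → no input occurs → does not occur.
Vital path fails [OR]: Upper cable is out=occurs, #3 bond wire 2 lost=occurs → at least one input occurs → occurs.
Power stage lost [AND]: #2 interlocking CPU is inoperative=not, Vital path fails=occurs → not all inputs occur → does not occur.
Interlocking logic lost [OR]: Detection branch unavailable=not, Track circuit fails=not, Power stage lost=not → no input occurs → does not occur.
Rail signal shows false clear [AND]: Interlocking logic lost=not, Left power supply 2 is inoperative=occurs, Primary track relay 2 stuck=occurs → not all inputs occur → does not occur.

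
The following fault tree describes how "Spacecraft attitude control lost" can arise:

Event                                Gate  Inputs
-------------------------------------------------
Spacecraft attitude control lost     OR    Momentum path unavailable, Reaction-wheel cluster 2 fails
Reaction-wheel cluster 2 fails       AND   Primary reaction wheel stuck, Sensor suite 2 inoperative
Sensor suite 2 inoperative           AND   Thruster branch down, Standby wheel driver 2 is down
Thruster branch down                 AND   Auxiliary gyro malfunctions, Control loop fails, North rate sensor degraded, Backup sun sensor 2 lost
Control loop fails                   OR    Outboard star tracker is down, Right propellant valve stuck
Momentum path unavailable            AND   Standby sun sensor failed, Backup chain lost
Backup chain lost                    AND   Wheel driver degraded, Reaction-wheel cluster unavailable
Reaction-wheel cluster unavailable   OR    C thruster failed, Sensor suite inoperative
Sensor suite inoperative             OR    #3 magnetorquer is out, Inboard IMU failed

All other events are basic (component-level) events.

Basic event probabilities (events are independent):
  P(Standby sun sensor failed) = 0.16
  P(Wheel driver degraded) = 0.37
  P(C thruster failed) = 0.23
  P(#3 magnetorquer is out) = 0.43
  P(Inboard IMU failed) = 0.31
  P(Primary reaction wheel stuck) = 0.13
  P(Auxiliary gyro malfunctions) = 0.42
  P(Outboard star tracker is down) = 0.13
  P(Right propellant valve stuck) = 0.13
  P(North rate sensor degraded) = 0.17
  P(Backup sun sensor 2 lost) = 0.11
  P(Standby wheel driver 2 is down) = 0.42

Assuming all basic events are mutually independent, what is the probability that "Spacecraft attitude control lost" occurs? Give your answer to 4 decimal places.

P(Sensor suite inoperative) [OR] = 1 − (1−0.43) × (1−0.31) = 0.606700
P(Reaction-wheel cluster unavailable) [OR] = 1 − (1−0.23) × (1−0.606700) = 0.697159
P(Backup chain lost) [AND] = 0.37 × 0.697159 = 0.257949
P(Momentum path unavailable) [AND] = 0.16 × 0.257949 = 0.041272
P(Control loop fails) [OR] = 1 − (1−0.13) × (1−0.13) = 0.243100
P(Thruster branch down) [AND] = 0.42 × 0.243100 × 0.17 × 0.11 = 0.001909
P(Sensor suite 2 inoperative) [AND] = 0.001909 × 0.42 = 0.000802
P(Reaction-wheel cluster 2 fails) [AND] = 0.13 × 0.000802 = 0.000104
P(Spacecraft attitude control lost) [OR] = 1 − (1−0.041272) × (1−0.000104) = 0.041372
Rounded to 4 decimal places: P(Spacecraft attitude control lost) ≈ 0.0414.

0.0414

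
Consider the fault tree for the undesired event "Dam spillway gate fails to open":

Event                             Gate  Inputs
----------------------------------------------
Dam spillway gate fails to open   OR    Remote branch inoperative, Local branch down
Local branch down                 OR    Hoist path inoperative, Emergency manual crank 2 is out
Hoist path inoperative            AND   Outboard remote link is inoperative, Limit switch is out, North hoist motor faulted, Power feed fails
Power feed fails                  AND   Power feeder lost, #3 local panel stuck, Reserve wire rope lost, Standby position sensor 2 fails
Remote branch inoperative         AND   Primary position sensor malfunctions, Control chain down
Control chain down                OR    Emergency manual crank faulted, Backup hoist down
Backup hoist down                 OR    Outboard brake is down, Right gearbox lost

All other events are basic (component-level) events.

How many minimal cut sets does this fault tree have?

5

Backup hoist down [OR]: union of children's cut sets → 2 cut set(s).
Control chain down [OR]: union of children's cut sets → 3 cut set(s).
Remote branch inoperative [AND]: one cut set from each child combined → 1 × 3 = 3 cut set(s).
Power feed fails [AND]: one cut set from each child combined → 1 × 1 × 1 × 1 = 1 cut set(s).
Hoist path inoperative [AND]: one cut set from each child combined → 1 × 1 × 1 × 1 = 1 cut set(s).
Local branch down [OR]: union of children's cut sets → 2 cut set(s).
Dam spillway gate fails to open [OR]: union of children's cut sets → 5 cut set(s).
Minimal cut sets: {Emergency manual crank faulted, Primary position sensor malfunctions}; {Outboard brake is down, Primary position sensor malfunctions}; {Primary position sensor malfunctions, Right gearbox lost}; {#3 local panel stuck, Limit switch is out, North hoist motor faulted, Outboard remote link is inoperative, Power feeder lost, Reserve wire rope lost, Standby position sensor 2 fails}; {Emergency manual crank 2 is out}.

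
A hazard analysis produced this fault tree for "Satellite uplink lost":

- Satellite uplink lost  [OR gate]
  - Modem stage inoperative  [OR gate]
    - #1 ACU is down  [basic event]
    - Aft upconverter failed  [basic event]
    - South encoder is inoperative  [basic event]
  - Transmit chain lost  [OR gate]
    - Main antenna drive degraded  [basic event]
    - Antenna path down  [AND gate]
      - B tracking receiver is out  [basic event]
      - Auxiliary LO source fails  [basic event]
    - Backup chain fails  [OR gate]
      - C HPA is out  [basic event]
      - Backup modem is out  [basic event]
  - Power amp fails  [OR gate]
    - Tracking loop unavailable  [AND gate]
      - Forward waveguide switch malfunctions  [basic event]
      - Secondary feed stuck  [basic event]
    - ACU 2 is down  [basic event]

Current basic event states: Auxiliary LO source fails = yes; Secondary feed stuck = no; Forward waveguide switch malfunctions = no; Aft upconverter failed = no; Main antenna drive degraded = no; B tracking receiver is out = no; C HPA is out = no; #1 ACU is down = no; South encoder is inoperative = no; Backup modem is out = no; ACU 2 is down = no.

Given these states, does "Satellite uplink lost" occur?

No

Modem stage inoperative [OR]: #1 ACU is down=not, Aft upconverter failed=not, South encoder is inoperative=not → no input occurs → does not occur.
Antenna path down [AND]: B tracking receiver is out=not, Auxiliary LO source fails=occurs → not all inputs occur → does not occur.
Backup chain fails [OR]: C HPA is out=not, Backup modem is out=not → no input occurs → does not occur.
Transmit chain lost [OR]: Main antenna drive degraded=not, Antenna path down=not, Backup chain fails=not → no input occurs → does not occur.
Tracking loop unavailable [AND]: Forward waveguide switch malfunctions=not, Secondary feed stuck=not → not all inputs occur → does not occur.
Power amp fails [OR]: Tracking loop unavailable=not, ACU 2 is down=not → no input occurs → does not occur.
Satellite uplink lost [OR]: Modem stage inoperative=not, Transmit chain lost=not, Power amp fails=not → no input occurs → does not occur.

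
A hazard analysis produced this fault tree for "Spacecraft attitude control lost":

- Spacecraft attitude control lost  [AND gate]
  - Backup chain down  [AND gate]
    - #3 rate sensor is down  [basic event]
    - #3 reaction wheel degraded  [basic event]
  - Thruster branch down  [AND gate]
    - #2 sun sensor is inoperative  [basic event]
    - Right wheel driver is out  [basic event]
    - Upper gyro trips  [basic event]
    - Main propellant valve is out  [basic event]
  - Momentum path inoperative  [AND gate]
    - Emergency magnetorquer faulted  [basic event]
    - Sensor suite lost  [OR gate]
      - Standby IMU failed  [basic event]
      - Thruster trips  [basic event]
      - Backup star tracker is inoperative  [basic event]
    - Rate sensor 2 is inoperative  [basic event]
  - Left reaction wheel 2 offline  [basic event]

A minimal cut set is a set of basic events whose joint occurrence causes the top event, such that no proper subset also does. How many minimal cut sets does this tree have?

Backup chain down [AND]: one cut set from each child combined → 1 × 1 = 1 cut set(s).
Thruster branch down [AND]: one cut set from each child combined → 1 × 1 × 1 × 1 = 1 cut set(s).
Sensor suite lost [OR]: union of children's cut sets → 3 cut set(s).
Momentum path inoperative [AND]: one cut set from each child combined → 1 × 3 × 1 = 3 cut set(s).
Spacecraft attitude control lost [AND]: one cut set from each child combined → 1 × 1 × 3 × 1 = 3 cut set(s).
Minimal cut sets: {#2 sun sensor is inoperative, #3 rate sensor is down, #3 reaction wheel degraded, Emergency magnetorquer faulted, Left reaction wheel 2 offline, Main propellant valve is out, Rate sensor 2 is inoperative, Right wheel driver is out, Standby IMU failed, Upper gyro trips}; {#2 sun sensor is inoperative, #3 rate sensor is down, #3 reaction wheel degraded, Emergency magnetorquer faulted, Left reaction wheel 2 offline, Main propellant valve is out, Rate sensor 2 is inoperative, Right wheel driver is out, Thruster trips, Upper gyro trips}; {#2 sun sensor is inoperative, #3 rate sensor is down, #3 reaction wheel degraded, Backup star tracker is inoperative, Emergency magnetorquer faulted, Left reaction wheel 2 offline, Main propellant valve is out, Rate sensor 2 is inoperative, Right wheel driver is out, Upper gyro trips}.

3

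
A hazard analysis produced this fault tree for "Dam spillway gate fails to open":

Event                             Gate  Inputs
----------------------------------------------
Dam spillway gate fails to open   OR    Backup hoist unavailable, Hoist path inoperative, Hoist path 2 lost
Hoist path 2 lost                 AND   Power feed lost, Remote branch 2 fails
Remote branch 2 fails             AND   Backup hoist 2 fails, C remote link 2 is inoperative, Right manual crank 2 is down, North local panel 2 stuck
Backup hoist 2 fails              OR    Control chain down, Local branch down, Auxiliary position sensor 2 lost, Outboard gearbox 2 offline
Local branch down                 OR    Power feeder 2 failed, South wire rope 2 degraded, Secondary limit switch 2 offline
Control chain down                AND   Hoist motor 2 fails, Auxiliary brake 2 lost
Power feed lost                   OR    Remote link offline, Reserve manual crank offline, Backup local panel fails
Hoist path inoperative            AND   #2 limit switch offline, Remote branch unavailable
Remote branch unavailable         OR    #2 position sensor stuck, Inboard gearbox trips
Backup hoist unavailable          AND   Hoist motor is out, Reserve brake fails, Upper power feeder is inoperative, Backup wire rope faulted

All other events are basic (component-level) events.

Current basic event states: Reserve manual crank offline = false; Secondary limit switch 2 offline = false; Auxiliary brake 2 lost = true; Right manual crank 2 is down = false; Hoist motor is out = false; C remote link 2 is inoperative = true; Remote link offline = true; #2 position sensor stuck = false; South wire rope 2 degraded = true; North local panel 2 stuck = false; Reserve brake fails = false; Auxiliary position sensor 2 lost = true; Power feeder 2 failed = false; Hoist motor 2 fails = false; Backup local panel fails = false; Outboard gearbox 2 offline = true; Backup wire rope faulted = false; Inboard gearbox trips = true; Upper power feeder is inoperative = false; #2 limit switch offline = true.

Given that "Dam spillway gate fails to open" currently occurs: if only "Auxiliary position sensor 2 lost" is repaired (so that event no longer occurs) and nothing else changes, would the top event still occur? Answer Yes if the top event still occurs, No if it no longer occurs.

Counterfactual: set "Auxiliary position sensor 2 lost" to not occurred.
Backup hoist unavailable [AND]: Hoist motor is out=not, Reserve brake fails=not, Upper power feeder is inoperative=not, Backup wire rope faulted=not → not all inputs occur → does not occur.
Remote branch unavailable [OR]: #2 position sensor stuck=not, Inboard gearbox trips=occurs → at least one input occurs → occurs.
Hoist path inoperative [AND]: #2 limit switch offline=occurs, Remote branch unavailable=occurs → all inputs occur → occurs.
Power feed lost [OR]: Remote link offline=occurs, Reserve manual crank offline=not, Backup local panel fails=not → at least one input occurs → occurs.
Control chain down [AND]: Hoist motor 2 fails=not, Auxiliary brake 2 lost=occurs → not all inputs occur → does not occur.
Local branch down [OR]: Power feeder 2 failed=not, South wire rope 2 degraded=occurs, Secondary limit switch 2 offline=not → at least one input occurs → occurs.
Backup hoist 2 fails [OR]: Control chain down=not, Local branch down=occurs, Auxiliary position sensor 2 lost=not, Outboard gearbox 2 offline=occurs → at least one input occurs → occurs.
Remote branch 2 fails [AND]: Backup hoist 2 fails=occurs, C remote link 2 is inoperative=occurs, Right manual crank 2 is down=not, North local panel 2 stuck=not → not all inputs occur → does not occur.
Hoist path 2 lost [AND]: Power feed lost=occurs, Remote branch 2 fails=not → not all inputs occur → does not occur.
Dam spillway gate fails to open [OR]: Backup hoist unavailable=not, Hoist path inoperative=occurs, Hoist path 2 lost=not → at least one input occurs → occurs.

Yes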